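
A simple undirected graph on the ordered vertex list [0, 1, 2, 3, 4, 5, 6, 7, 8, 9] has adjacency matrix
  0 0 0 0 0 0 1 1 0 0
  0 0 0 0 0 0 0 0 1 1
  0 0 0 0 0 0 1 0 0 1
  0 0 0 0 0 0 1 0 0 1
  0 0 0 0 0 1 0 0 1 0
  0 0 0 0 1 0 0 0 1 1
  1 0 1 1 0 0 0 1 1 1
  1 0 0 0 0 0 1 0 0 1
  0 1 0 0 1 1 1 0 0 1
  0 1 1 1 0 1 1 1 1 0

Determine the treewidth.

2

A width-2 tree decomposition is:
Bags: B1 = {6, 7, 9}  B2 = {6, 8, 9}  B3 = {5, 8, 9}  B4 = {1, 8, 9}  B5 = {0, 6, 7}  B6 = {4, 5, 8}  B7 = {2, 6, 9}  B8 = {3, 6, 9}
Tree: B1–B2, B2–B3, B3–B4, B1–B5, B3–B6, B2–B7, B7–B8
The largest bag has 3 vertices, giving width 2; this decomposition certifies tw(G) ≤ 2. For the lower bound, the 3 vertices {0, 6, 7} are pairwise adjacent, and any tree decomposition puts a clique entirely inside one bag — forcing width ≥ 2. The upper and lower bounds meet at 2, so that is the treewidth.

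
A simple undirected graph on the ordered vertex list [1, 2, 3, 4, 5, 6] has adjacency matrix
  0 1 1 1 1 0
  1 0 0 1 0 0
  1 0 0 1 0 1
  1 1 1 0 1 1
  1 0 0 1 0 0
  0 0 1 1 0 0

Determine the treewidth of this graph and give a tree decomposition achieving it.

Every bag has size at most 3, so the width is 3 − 1 = 2 and tw(G) ≤ 2. For the lower bound, the 3 vertices {1, 2, 4} are pairwise adjacent, and any tree decomposition puts a clique entirely inside one bag — forcing width ≥ 2. The upper and lower bounds meet at 2, so that is the treewidth.

Treewidth 2.
One such decomposition:
Bags: B1 = {1, 4, 5}  B2 = {1, 3, 4}  B3 = {3, 4, 6}  B4 = {1, 2, 4}
Tree: B1–B2, B2–B3, B2–B4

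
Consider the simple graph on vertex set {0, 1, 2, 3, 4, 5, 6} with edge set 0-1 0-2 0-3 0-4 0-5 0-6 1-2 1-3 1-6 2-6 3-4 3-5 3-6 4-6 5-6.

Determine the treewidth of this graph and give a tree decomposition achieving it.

Treewidth 3.
One such decomposition:
Bags: B1 = {0, 1, 3, 6}  B2 = {0, 1, 2, 6}  B3 = {0, 3, 5, 6}  B4 = {0, 3, 4, 6}
Tree: B1–B2, B1–B3, B1–B4

The largest bag has 4 vertices, giving width 3; this decomposition certifies tw(G) ≤ 3. For the lower bound, the 4 vertices {0, 1, 2, 6} are pairwise adjacent, and any tree decomposition puts a clique entirely inside one bag — forcing width ≥ 3. Combining the bounds, tw(G) = 3.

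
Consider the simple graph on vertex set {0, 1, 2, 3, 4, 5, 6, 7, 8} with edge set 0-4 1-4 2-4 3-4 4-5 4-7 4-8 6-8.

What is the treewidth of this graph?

A width-1 tree decomposition is:
Bags: B1 = {4, 7}  B2 = {1, 4}  B3 = {0, 4}  B4 = {2, 4}  B5 = {4, 8}  B6 = {3, 4}  B7 = {6, 8}  B8 = {4, 5}
Tree: B1–B2, B2–B3, B3–B4, B3–B5, B1–B6, B5–B7, B1–B8
Every bag has size at most 2, so the width is 2 − 1 = 1 and tw(G) ≤ 1. G has an edge, so its treewidth is at least 1. The upper and lower bounds meet at 1, so that is the treewidth.

1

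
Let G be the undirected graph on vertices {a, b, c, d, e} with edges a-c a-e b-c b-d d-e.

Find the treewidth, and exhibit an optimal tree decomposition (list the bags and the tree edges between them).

Each bag holds 3 vertices, so the decomposition has width 2, which upper-bounds the treewidth. Since d–e–a–c–b–d is a cycle in G, G is not acyclic. Forests are exactly the graphs of treewidth ≤ 1, so tw(G) ≥ 2. The upper and lower bounds meet at 2, so that is the treewidth.

Treewidth 2.
One such decomposition:
Bags: B1 = {a, d, e}  B2 = {a, c, d}  B3 = {b, c, d}
Tree: B1–B2, B2–B3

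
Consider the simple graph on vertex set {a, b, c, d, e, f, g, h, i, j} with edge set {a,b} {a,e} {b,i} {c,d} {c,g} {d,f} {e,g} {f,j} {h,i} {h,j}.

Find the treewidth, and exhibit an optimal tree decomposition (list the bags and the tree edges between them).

Every bag has size at most 3, so the width is 3 − 1 = 2 and tw(G) ≤ 2. For the lower bound, G contains the cycle b–i–h–j–f–d–c–g–e–a–b, so G is not a forest; only forests have treewidth ≤ 1, hence tw(G) ≥ 2. Combining the bounds, tw(G) = 2.

Treewidth 2.
One optimal decomposition is:
Bags: B1 = {b, h, i}  B2 = {b, h, j}  B3 = {b, f, j}  B4 = {b, d, f}  B5 = {b, c, d}  B6 = {b, c, g}  B7 = {b, e, g}  B8 = {a, b, e}
Tree: B1–B2, B2–B3, B3–B4, B4–B5, B5–B6, B6–B7, B7–B8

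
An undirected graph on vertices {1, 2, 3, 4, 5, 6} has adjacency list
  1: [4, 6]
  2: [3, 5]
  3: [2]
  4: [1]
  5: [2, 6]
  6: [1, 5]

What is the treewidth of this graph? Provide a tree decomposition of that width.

Every bag has size at most 2, so the width is 2 − 1 = 1 and tw(G) ≤ 1. Any graph with an edge has treewidth ≥ 1, and G has the edge 4–1. Hence tw(G) = 1 exactly.

Treewidth 1.
Bags: B1 = {1, 4}  B2 = {1, 6}  B3 = {5, 6}  B4 = {2, 5}  B5 = {2, 3}
Tree: B1–B2, B2–B3, B3–B4, B4–B5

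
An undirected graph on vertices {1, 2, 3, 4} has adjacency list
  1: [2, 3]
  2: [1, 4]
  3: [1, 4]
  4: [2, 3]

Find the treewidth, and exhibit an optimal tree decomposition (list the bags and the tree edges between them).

The largest bag has 3 vertices, giving width 2; this decomposition certifies tw(G) ≤ 2. Since 2–1–3–4–2 is a cycle in G, G is not acyclic. Forests are exactly the graphs of treewidth ≤ 1, so tw(G) ≥ 2. Combining the bounds, tw(G) = 2.

Treewidth 2.
One optimal decomposition is:
Bags: B1 = {1, 2, 3}  B2 = {2, 3, 4}
Tree: B1–B2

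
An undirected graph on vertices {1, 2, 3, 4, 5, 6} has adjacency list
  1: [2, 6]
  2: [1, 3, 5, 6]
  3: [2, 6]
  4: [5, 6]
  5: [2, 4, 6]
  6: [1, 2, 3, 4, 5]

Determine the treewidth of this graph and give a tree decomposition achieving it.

Every bag has size at most 3, so the width is 3 − 1 = 2 and tw(G) ≤ 2. Conversely, {1, 2, 6} is a clique of size 3, and the vertices of any clique must share a bag in every tree decomposition; so some bag has ≥ 3 vertices and tw(G) ≥ 2. Hence tw(G) = 2 exactly.

Treewidth 2.
One optimal decomposition is:
Bags: B1 = {2, 5, 6}  B2 = {4, 5, 6}  B3 = {2, 3, 6}  B4 = {1, 2, 6}
Tree: B1–B2, B1–B3, B1–B4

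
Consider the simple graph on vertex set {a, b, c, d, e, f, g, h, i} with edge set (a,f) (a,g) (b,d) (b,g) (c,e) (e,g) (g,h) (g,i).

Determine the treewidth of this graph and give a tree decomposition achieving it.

Treewidth 1.
Bags: B1 = {a, g}  B2 = {b, g}  B3 = {g, h}  B4 = {a, f}  B5 = {g, i}  B6 = {b, d}  B7 = {e, g}  B8 = {c, e}
Tree: B1–B2, B1–B3, B1–B4, B2–B5, B2–B6, B3–B7, B7–B8

Each bag holds 2 vertices, so the decomposition has width 1, which upper-bounds the treewidth. Any graph with an edge has treewidth ≥ 1, and G has the edge g–a. Therefore the treewidth is 1.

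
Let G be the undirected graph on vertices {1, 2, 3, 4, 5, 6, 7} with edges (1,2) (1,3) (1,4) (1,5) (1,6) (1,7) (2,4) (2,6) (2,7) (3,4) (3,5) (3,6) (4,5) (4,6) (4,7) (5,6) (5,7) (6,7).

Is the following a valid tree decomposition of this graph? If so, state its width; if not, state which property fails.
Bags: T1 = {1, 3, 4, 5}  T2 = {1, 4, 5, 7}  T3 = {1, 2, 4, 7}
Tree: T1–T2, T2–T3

A tree decomposition must satisfy three properties: every vertex lies in some bag; for every edge, both endpoints lie together in some bag; and for every vertex, the bags containing it form a connected subtree. Here vertex 6 appears in no bag, so the decomposition is invalid.

No — vertex 6 appears in no bag.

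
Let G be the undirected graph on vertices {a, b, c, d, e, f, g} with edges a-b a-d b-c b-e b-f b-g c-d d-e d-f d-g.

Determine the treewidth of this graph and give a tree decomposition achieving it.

Treewidth 2.
One such decomposition:
Bags: B1 = {b, d, e}  B2 = {b, d, g}  B3 = {b, c, d}  B4 = {a, b, d}  B5 = {b, d, f}
Tree: B1–B2, B2–B3, B3–B4, B4–B5

Every bag has size at most 3, so the width is 3 − 1 = 2 and tw(G) ≤ 2. Since b–e–d–g–b is a cycle in G, G is not acyclic. Forests are exactly the graphs of treewidth ≤ 1, so tw(G) ≥ 2. The upper and lower bounds meet at 2, so that is the treewidth.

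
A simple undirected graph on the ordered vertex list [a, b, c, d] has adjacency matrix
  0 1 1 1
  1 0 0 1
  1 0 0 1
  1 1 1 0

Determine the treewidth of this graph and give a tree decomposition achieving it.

Each bag holds 3 vertices, so the decomposition has width 2, which upper-bounds the treewidth. Conversely, {a, c, d} is a clique of size 3, and the vertices of any clique must share a bag in every tree decomposition; so some bag has ≥ 3 vertices and tw(G) ≥ 2. Hence tw(G) = 2 exactly.

Treewidth 2.
One such decomposition:
Bags: B1 = {a, c, d}  B2 = {a, b, d}
Tree: B1–B2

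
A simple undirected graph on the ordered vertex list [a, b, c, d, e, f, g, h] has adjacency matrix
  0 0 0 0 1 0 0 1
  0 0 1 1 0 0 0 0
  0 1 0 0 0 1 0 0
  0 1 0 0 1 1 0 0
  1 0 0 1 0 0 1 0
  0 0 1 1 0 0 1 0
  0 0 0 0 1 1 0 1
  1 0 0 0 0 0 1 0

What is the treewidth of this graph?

A width-2 tree decomposition is:
Bags: B1 = {a, g, h}  B2 = {a, e, g}  B3 = {e, f, g}  B4 = {d, e, f}  B5 = {c, d, f}  B6 = {b, c, d}
Tree: B1–B2, B2–B3, B3–B4, B4–B5, B5–B6
The largest bag has 3 vertices, giving width 2; this decomposition certifies tw(G) ≤ 2. Since h–a–e–g–h is a cycle in G, G is not acyclic. Forests are exactly the graphs of treewidth ≤ 1, so tw(G) ≥ 2. Combining the bounds, tw(G) = 2.

2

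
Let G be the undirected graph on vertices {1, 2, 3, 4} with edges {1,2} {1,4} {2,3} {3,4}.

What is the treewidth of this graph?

2

A width-2 tree decomposition is:
Bags: B1 = {1, 2, 4}  B2 = {2, 3, 4}
Tree: B1–B2
The largest bag has 3 vertices, giving width 2; this decomposition certifies tw(G) ≤ 2. The edges 4–1–2–3–4 form a cycle, so G is not a tree and its treewidth is at least 2. Combining the bounds, tw(G) = 2.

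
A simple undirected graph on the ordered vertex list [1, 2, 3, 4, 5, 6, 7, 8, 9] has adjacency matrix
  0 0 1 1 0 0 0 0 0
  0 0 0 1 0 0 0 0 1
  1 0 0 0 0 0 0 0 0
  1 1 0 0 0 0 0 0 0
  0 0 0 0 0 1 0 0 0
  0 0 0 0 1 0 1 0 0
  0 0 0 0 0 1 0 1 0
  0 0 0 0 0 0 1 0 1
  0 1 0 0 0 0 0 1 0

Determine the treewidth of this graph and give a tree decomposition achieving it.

The largest bag has 2 vertices, giving width 1; this decomposition certifies tw(G) ≤ 1. Any graph with an edge has treewidth ≥ 1, and G has the edge 5–6. The upper and lower bounds meet at 1, so that is the treewidth.

Treewidth 1.
One optimal decomposition is:
Bags: B1 = {5, 6}  B2 = {6, 7}  B3 = {7, 8}  B4 = {8, 9}  B5 = {2, 9}  B6 = {2, 4}  B7 = {1, 4}  B8 = {1, 3}
Tree: B1–B2, B2–B3, B3–B4, B4–B5, B5–B6, B6–B7, B7–B8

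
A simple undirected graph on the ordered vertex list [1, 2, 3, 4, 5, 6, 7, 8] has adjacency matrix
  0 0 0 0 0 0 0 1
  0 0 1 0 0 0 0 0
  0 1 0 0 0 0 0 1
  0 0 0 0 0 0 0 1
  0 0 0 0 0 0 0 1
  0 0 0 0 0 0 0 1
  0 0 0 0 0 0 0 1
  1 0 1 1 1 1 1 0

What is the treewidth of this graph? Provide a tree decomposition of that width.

Treewidth 1.
Bags: B1 = {4, 8}  B2 = {5, 8}  B3 = {7, 8}  B4 = {3, 8}  B5 = {1, 8}  B6 = {2, 3}  B7 = {6, 8}
Tree: B1–B2, B1–B3, B1–B4, B4–B5, B4–B6, B3–B7

Every bag has size at most 2, so the width is 2 − 1 = 1 and tw(G) ≤ 1. Since G has at least one edge (e.g. 4–8), it is not an edgeless graph, so tw(G) ≥ 1. Hence tw(G) = 1 exactly.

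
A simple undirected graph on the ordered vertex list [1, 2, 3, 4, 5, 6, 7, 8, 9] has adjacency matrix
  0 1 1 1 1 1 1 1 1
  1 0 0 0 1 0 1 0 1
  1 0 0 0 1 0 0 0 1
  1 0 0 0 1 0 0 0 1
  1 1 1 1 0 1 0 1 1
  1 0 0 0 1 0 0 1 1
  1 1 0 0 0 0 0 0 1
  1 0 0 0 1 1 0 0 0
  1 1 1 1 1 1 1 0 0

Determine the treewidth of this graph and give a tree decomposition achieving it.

Treewidth 3.
One such decomposition:
Bags: B1 = {1, 2, 7, 9}  B2 = {1, 2, 5, 9}  B3 = {1, 5, 6, 9}  B4 = {1, 5, 6, 8}  B5 = {1, 3, 5, 9}  B6 = {1, 4, 5, 9}
Tree: B1–B2, B2–B3, B3–B4, B3–B5, B2–B6

Every bag has size at most 4, so the width is 4 − 1 = 3 and tw(G) ≤ 3. For the lower bound, the 4 vertices {1, 5, 6, 8} are pairwise adjacent, and any tree decomposition puts a clique entirely inside one bag — forcing width ≥ 3. Hence tw(G) = 3 exactly.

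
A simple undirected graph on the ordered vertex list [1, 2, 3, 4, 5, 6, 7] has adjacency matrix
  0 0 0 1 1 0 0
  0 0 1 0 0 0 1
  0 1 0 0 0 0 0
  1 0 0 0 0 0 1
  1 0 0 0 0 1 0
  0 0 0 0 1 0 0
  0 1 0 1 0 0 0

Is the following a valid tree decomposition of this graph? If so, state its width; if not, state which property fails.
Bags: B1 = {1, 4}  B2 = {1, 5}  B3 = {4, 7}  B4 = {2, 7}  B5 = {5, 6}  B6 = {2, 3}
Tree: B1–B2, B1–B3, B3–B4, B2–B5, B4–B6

Yes; width 1.

Every vertex of G appears in some bag (union = {1, 2, 3, 4, 5, 6, 7}); every edge is covered by a bag; and for each vertex v the set of bags containing v is connected in the bag tree. The decomposition is therefore valid. The largest bag has 2 vertices, so the width is 1.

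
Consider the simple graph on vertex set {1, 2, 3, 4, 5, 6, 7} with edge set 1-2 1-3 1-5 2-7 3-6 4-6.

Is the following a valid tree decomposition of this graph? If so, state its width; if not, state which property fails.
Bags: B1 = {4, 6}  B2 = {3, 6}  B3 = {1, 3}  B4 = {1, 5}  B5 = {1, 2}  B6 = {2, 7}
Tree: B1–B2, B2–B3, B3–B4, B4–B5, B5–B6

Yes; width 1.

Checking the three conditions: (i) the bags cover all of {1, 2, 3, 4, 5, 6, 7}; (ii) for each edge, some bag contains both endpoints; (iii) the bags containing any fixed vertex form a subtree. All hold, so the decomposition is valid with width 2 − 1 = 1.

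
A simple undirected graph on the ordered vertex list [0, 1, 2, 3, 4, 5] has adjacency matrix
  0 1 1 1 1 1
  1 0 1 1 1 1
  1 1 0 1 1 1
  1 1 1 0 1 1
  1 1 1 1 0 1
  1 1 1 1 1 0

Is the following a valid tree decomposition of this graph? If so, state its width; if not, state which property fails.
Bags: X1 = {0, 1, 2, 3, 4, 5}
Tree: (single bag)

Yes; width 5.

Vertex coverage: the bags together contain {0, 1, 2, 3, 4, 5}, the full vertex set. Edge coverage: each edge of G has both endpoints in at least one bag. Running intersection: for every vertex, the bags containing it form a connected subtree. All three properties hold, so this is a valid tree decomposition of width max|bag| − 1 = 5, and hence tw(G) ≤ 5.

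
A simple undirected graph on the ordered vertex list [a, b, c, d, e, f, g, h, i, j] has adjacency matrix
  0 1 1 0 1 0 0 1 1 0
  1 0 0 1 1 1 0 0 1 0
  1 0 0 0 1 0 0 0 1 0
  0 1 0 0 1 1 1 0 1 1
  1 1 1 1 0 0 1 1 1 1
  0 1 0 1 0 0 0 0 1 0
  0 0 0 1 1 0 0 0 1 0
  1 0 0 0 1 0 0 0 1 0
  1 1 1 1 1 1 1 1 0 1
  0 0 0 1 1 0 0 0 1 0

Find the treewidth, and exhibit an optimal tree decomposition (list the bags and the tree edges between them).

Treewidth 3.
Bags: B1 = {d, e, g, i}  B2 = {d, e, i, j}  B3 = {b, d, e, i}  B4 = {a, b, e, i}  B5 = {a, e, h, i}  B6 = {a, c, e, i}  B7 = {b, d, f, i}
Tree: B1–B2, B2–B3, B3–B4, B4–B5, B4–B6, B3–B7

The largest bag has 4 vertices, giving width 3; this decomposition certifies tw(G) ≤ 3. On the other hand G contains the 4-clique {d, e, g, i}. A clique must lie in a single bag of any decomposition, so no decomposition can have width below 3. The upper and lower bounds meet at 3, so that is the treewidth.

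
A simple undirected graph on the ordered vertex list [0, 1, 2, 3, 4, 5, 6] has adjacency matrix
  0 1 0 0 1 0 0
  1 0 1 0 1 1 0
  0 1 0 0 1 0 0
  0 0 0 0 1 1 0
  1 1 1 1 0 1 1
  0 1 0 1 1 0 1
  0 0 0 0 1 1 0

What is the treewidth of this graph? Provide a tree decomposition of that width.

Each bag holds 3 vertices, so the decomposition has width 2, which upper-bounds the treewidth. On the other hand G contains the 3-clique {0, 1, 4}. A clique must lie in a single bag of any decomposition, so no decomposition can have width below 2. Hence tw(G) = 2 exactly.

Treewidth 2.
One optimal decomposition is:
Bags: B1 = {4, 5, 6}  B2 = {3, 4, 5}  B3 = {1, 4, 5}  B4 = {0, 1, 4}  B5 = {1, 2, 4}
Tree: B1–B2, B1–B3, B3–B4, B3–B5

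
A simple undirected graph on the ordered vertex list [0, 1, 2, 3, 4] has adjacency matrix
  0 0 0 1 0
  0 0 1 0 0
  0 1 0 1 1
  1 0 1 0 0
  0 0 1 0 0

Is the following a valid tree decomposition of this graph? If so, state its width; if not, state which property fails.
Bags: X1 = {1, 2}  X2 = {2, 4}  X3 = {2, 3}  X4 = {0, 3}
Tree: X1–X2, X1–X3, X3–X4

Vertex coverage: the bags together contain {0, 1, 2, 3, 4}, the full vertex set. Edge coverage: each edge of G has both endpoints in at least one bag. Running intersection: for every vertex, the bags containing it form a connected subtree. All three properties hold, so this is a valid tree decomposition of width max|bag| − 1 = 1, and hence tw(G) ≤ 1.

Yes; width 1.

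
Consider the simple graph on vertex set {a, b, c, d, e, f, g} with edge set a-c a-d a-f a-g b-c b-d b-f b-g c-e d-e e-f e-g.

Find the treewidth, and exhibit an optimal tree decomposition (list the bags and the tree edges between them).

Treewidth 3.
One such decomposition:
Bags: B1 = {a, b, e, f}  B2 = {a, b, d, e}  B3 = {a, b, e, g}  B4 = {a, b, c, e}
Tree: B1–B2, B2–B3, B3–B4

Every bag has size at most 4, so the width is 4 − 1 = 3 and tw(G) ≤ 3. For the lower bound: the 4 vertex sets {e,f}, {a,d}, {b}, {g} are disjoint, each induces a connected subgraph, and every pair is joined by at least one edge of G. Contracting each set to a single vertex therefore yields K_{4} as a minor, and since treewidth is minor-monotone, tw(G) ≥ tw(K_{4}) = 3. Therefore the treewidth is 3.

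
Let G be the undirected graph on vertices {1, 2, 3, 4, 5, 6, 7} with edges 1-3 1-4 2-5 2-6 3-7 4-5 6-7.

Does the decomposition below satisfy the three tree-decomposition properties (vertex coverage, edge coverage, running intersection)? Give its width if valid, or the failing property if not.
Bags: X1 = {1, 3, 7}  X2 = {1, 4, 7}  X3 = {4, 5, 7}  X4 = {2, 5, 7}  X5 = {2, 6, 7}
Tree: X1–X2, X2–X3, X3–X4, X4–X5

Checking the three conditions: (i) the bags cover all of {1, 2, 3, 4, 5, 6, 7}; (ii) for each edge, some bag contains both endpoints; (iii) the bags containing any fixed vertex form a subtree. All hold, so the decomposition is valid with width 3 − 1 = 2.

Yes; width 2.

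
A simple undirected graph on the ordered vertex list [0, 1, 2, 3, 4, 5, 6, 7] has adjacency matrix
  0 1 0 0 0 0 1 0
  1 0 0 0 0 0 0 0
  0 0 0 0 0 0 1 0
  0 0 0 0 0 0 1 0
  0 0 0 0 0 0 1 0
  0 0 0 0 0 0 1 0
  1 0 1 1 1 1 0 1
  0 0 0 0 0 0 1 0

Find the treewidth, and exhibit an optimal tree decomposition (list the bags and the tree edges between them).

Each bag holds 2 vertices, so the decomposition has width 1, which upper-bounds the treewidth. Since G has at least one edge (e.g. 0–6), it is not an edgeless graph, so tw(G) ≥ 1. Therefore the treewidth is 1.

Treewidth 1.
One optimal decomposition is:
Bags: B1 = {0, 6}  B2 = {5, 6}  B3 = {2, 6}  B4 = {6, 7}  B5 = {0, 1}  B6 = {4, 6}  B7 = {3, 6}
Tree: B1–B2, B1–B3, B3–B4, B1–B5, B4–B6, B6–B7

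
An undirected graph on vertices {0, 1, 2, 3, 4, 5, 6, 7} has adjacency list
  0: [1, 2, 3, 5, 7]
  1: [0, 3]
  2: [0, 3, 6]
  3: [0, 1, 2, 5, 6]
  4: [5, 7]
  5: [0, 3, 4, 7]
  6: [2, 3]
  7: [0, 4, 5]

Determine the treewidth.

2

A width-2 tree decomposition is:
Bags: B1 = {0, 3, 5}  B2 = {0, 2, 3}  B3 = {0, 1, 3}  B4 = {0, 5, 7}  B5 = {2, 3, 6}  B6 = {4, 5, 7}
Tree: B1–B2, B2–B3, B1–B4, B2–B5, B4–B6
Every bag has size at most 3, so the width is 3 − 1 = 2 and tw(G) ≤ 2. Conversely, {0, 1, 3} is a clique of size 3, and the vertices of any clique must share a bag in every tree decomposition; so some bag has ≥ 3 vertices and tw(G) ≥ 2. Hence tw(G) = 2 exactly.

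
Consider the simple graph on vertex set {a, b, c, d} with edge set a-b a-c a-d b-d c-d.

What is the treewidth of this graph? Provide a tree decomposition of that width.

Every bag has size at most 3, so the width is 3 − 1 = 2 and tw(G) ≤ 2. On the other hand G contains the 3-clique {a, c, d}. A clique must lie in a single bag of any decomposition, so no decomposition can have width below 2. Combining the bounds, tw(G) = 2.

Treewidth 2.
One such decomposition:
Bags: B1 = {a, c, d}  B2 = {a, b, d}
Tree: B1–B2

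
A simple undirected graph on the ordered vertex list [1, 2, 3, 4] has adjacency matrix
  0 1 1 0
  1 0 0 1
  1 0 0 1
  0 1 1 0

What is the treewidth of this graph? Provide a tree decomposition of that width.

Treewidth 2.
One optimal decomposition is:
Bags: B1 = {1, 2, 3}  B2 = {2, 3, 4}
Tree: B1–B2

Every bag has size at most 3, so the width is 3 − 1 = 2 and tw(G) ≤ 2. For the lower bound, G contains the cycle 2–1–3–4–2, so G is not a forest; only forests have treewidth ≤ 1, hence tw(G) ≥ 2. The upper and lower bounds meet at 2, so that is the treewidth.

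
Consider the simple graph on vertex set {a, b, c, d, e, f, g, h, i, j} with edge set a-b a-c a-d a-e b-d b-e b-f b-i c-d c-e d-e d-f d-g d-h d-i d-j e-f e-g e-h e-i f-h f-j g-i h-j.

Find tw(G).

3

A width-3 tree decomposition is:
Bags: B1 = {a, b, d, e}  B2 = {b, d, e, f}  B3 = {b, d, e, i}  B4 = {d, e, f, h}  B5 = {a, c, d, e}  B6 = {d, e, g, i}  B7 = {d, f, h, j}
Tree: B1–B2, B1–B3, B2–B4, B1–B5, B3–B6, B4–B7
The largest bag has 4 vertices, giving width 3; this decomposition certifies tw(G) ≤ 3. On the other hand G contains the 4-clique {d, f, h, j}. A clique must lie in a single bag of any decomposition, so no decomposition can have width below 3. The upper and lower bounds meet at 3, so that is the treewidth.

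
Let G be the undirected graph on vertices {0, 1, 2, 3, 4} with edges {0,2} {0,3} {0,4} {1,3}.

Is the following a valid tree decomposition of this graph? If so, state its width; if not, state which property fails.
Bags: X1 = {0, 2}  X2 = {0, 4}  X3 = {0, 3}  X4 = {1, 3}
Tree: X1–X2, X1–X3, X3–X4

Checking the three conditions: (i) the bags cover all of {0, 1, 2, 3, 4}; (ii) for each edge, some bag contains both endpoints; (iii) the bags containing any fixed vertex form a subtree. All hold, so the decomposition is valid with width 2 − 1 = 1.

Yes; width 1.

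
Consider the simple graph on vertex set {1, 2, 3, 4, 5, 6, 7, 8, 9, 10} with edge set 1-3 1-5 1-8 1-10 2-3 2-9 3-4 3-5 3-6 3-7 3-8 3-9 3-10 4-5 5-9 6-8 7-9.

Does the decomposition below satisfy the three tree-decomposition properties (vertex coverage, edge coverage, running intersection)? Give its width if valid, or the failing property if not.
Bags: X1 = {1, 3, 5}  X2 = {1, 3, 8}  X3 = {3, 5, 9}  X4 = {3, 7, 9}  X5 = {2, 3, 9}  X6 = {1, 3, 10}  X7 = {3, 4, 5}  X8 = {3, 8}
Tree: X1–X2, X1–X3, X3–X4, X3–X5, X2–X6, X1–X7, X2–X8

A tree decomposition must satisfy three properties: every vertex lies in some bag; for every edge, both endpoints lie together in some bag; and for every vertex, the bags containing it form a connected subtree. Here vertex 6 appears in no bag, so the decomposition is invalid.

No — vertex 6 appears in no bag.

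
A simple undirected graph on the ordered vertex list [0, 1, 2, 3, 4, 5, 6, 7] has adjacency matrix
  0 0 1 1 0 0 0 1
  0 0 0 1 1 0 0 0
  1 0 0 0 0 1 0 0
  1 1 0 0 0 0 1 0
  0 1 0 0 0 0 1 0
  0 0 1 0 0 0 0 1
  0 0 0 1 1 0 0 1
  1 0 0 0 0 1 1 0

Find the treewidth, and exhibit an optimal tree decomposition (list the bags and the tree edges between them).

Treewidth 2.
Bags: B1 = {2, 5, 7}  B2 = {0, 2, 7}  B3 = {0, 6, 7}  B4 = {0, 3, 6}  B5 = {3, 4, 6}  B6 = {1, 3, 4}
Tree: B1–B2, B2–B3, B3–B4, B4–B5, B5–B6

Each bag holds 3 vertices, so the decomposition has width 2, which upper-bounds the treewidth. The edges 5–2–0–7–5 form a cycle, so G is not a tree and its treewidth is at least 2. Therefore the treewidth is 2.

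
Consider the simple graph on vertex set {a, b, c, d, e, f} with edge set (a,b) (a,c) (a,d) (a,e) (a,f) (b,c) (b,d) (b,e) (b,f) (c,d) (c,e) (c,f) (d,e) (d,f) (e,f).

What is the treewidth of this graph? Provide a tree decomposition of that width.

A single bag containing all 6 vertices is trivially a valid decomposition of width 5. On the other hand G contains the 6-clique {a, b, c, d, e, f}. A clique must lie in a single bag of any decomposition, so no decomposition can have width below 5. Hence tw(G) = 5 exactly.

Treewidth 5.
One such decomposition:
Bags: B1 = {a, b, c, d, e, f}
Tree: (single bag)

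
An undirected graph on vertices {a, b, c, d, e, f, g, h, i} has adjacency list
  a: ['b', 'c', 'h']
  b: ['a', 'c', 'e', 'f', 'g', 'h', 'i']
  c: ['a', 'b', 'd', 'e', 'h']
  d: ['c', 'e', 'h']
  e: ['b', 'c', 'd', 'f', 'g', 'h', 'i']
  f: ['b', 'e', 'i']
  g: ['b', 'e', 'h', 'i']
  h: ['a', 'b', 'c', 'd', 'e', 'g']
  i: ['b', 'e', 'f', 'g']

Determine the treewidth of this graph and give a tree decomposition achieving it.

Every bag has size at most 4, so the width is 4 − 1 = 3 and tw(G) ≤ 3. For the lower bound, the 4 vertices {c, d, e, h} are pairwise adjacent, and any tree decomposition puts a clique entirely inside one bag — forcing width ≥ 3. Combining the bounds, tw(G) = 3.

Treewidth 3.
Bags: B1 = {b, e, g, h}  B2 = {b, e, g, i}  B3 = {b, c, e, h}  B4 = {c, d, e, h}  B5 = {b, e, f, i}  B6 = {a, b, c, h}
Tree: B1–B2, B1–B3, B3–B4, B2–B5, B3–B6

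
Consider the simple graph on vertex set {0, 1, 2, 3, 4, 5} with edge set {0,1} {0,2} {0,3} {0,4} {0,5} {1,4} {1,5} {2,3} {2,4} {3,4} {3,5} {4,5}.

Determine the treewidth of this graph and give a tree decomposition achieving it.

Treewidth 3.
Bags: B1 = {0, 3, 4, 5}  B2 = {0, 1, 4, 5}  B3 = {0, 2, 3, 4}
Tree: B1–B2, B1–B3

Each bag holds 4 vertices, so the decomposition has width 3, which upper-bounds the treewidth. Conversely, {0, 1, 4, 5} is a clique of size 4, and the vertices of any clique must share a bag in every tree decomposition; so some bag has ≥ 4 vertices and tw(G) ≥ 3. Hence tw(G) = 3 exactly.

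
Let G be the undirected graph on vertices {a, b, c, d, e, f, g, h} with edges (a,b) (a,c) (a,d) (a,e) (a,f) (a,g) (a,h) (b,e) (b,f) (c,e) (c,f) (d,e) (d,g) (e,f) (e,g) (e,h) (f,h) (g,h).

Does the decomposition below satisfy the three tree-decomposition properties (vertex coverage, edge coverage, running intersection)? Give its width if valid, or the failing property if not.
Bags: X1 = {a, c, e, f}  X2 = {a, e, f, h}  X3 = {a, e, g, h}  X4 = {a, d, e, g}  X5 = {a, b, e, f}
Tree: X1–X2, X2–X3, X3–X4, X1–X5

Every vertex of G appears in some bag (union = {a, b, c, d, e, f, g, h}); every edge is covered by a bag; and for each vertex v the set of bags containing v is connected in the bag tree. The decomposition is therefore valid. The largest bag has 4 vertices, so the width is 3.

Yes; width 3.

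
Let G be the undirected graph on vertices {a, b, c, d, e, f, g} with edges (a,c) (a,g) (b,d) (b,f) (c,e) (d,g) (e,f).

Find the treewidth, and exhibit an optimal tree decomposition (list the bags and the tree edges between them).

The largest bag has 3 vertices, giving width 2; this decomposition certifies tw(G) ≤ 2. Since b–d–g–a–c–e–f–b is a cycle in G, G is not acyclic. Forests are exactly the graphs of treewidth ≤ 1, so tw(G) ≥ 2. Combining the bounds, tw(G) = 2.

Treewidth 2.
Bags: B1 = {b, d, g}  B2 = {a, b, g}  B3 = {a, b, c}  B4 = {b, c, e}  B5 = {b, e, f}
Tree: B1–B2, B2–B3, B3–B4, B4–B5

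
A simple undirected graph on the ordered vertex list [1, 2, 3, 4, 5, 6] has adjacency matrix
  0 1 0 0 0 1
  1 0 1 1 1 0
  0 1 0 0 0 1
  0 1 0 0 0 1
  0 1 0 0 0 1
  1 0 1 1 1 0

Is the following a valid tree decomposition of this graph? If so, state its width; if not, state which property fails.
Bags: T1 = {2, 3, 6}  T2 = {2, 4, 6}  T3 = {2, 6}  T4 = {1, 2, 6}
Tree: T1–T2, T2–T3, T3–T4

No — vertex 5 appears in no bag.

A tree decomposition must satisfy three properties: every vertex lies in some bag; for every edge, both endpoints lie together in some bag; and for every vertex, the bags containing it form a connected subtree. Here vertex 5 appears in no bag, so the decomposition is invalid.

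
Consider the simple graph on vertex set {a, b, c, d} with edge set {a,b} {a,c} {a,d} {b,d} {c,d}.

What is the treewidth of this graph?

A width-2 tree decomposition is:
Bags: B1 = {a, c, d}  B2 = {a, b, d}
Tree: B1–B2
Every bag has size at most 3, so the width is 3 − 1 = 2 and tw(G) ≤ 2. On the other hand G contains the 3-clique {a, c, d}. A clique must lie in a single bag of any decomposition, so no decomposition can have width below 2. Therefore the treewidth is 2.

2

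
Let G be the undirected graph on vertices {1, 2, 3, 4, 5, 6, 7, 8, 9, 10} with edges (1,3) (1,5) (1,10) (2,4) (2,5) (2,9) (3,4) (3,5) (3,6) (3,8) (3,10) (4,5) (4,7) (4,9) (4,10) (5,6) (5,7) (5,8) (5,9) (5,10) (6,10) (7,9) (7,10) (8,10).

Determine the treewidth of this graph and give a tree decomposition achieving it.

Every bag has size at most 4, so the width is 4 − 1 = 3 and tw(G) ≤ 3. On the other hand G contains the 4-clique {2, 4, 5, 9}. A clique must lie in a single bag of any decomposition, so no decomposition can have width below 3. Hence tw(G) = 3 exactly.

Treewidth 3.
One optimal decomposition is:
Bags: B1 = {4, 5, 7, 10}  B2 = {3, 4, 5, 10}  B3 = {4, 5, 7, 9}  B4 = {1, 3, 5, 10}  B5 = {3, 5, 8, 10}  B6 = {2, 4, 5, 9}  B7 = {3, 5, 6, 10}
Tree: B1–B2, B1–B3, B2–B4, B2–B5, B3–B6, B5–B7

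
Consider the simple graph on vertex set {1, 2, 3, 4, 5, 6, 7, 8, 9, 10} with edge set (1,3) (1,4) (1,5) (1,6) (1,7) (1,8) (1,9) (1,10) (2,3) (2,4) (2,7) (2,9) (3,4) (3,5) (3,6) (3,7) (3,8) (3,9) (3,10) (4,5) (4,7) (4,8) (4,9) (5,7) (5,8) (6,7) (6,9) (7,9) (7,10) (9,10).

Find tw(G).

A width-4 tree decomposition is:
Bags: B1 = {1, 3, 4, 5, 7}  B2 = {1, 3, 4, 5, 8}  B3 = {1, 3, 4, 7, 9}  B4 = {1, 3, 6, 7, 9}  B5 = {2, 3, 4, 7, 9}  B6 = {1, 3, 7, 9, 10}
Tree: B1–B2, B1–B3, B3–B4, B3–B5, B3–B6
Each bag holds 5 vertices, so the decomposition has width 4, which upper-bounds the treewidth. On the other hand G contains the 5-clique {1, 3, 4, 5, 8}. A clique must lie in a single bag of any decomposition, so no decomposition can have width below 4. Hence tw(G) = 4 exactly.

4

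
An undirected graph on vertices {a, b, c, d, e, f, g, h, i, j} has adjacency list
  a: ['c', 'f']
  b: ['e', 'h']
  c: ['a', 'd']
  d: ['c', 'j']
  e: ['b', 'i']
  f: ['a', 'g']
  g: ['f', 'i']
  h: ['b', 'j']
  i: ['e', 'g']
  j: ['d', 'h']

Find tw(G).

2

A width-2 tree decomposition is:
Bags: B1 = {d, h, j}  B2 = {b, d, h}  B3 = {b, d, e}  B4 = {d, e, i}  B5 = {d, g, i}  B6 = {d, f, g}  B7 = {a, d, f}  B8 = {a, c, d}
Tree: B1–B2, B2–B3, B3–B4, B4–B5, B5–B6, B6–B7, B7–B8
The largest bag has 3 vertices, giving width 2; this decomposition certifies tw(G) ≤ 2. Since d–j–h–b–e–i–g–f–a–c–d is a cycle in G, G is not acyclic. Forests are exactly the graphs of treewidth ≤ 1, so tw(G) ≥ 2. The upper and lower bounds meet at 2, so that is the treewidth.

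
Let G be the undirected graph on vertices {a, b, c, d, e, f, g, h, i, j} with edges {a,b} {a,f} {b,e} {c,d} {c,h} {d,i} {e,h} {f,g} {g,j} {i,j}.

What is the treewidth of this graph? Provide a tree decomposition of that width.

Treewidth 2.
Bags: B1 = {d, i, j}  B2 = {c, d, j}  B3 = {c, h, j}  B4 = {e, h, j}  B5 = {b, e, j}  B6 = {a, b, j}  B7 = {a, f, j}  B8 = {f, g, j}
Tree: B1–B2, B2–B3, B3–B4, B4–B5, B5–B6, B6–B7, B7–B8

Every bag has size at most 3, so the width is 3 − 1 = 2 and tw(G) ≤ 2. Since j–i–d–c–h–e–b–a–f–g–j is a cycle in G, G is not acyclic. Forests are exactly the graphs of treewidth ≤ 1, so tw(G) ≥ 2. Combining the bounds, tw(G) = 2.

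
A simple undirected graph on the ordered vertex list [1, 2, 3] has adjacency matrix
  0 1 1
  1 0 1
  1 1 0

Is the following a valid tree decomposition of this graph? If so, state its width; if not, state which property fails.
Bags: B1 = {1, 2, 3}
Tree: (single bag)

Yes; width 2.

Checking the three conditions: (i) the bags cover all of {1, 2, 3}; (ii) for each edge, some bag contains both endpoints; (iii) the bags containing any fixed vertex form a subtree. All hold, so the decomposition is valid with width 3 − 1 = 2.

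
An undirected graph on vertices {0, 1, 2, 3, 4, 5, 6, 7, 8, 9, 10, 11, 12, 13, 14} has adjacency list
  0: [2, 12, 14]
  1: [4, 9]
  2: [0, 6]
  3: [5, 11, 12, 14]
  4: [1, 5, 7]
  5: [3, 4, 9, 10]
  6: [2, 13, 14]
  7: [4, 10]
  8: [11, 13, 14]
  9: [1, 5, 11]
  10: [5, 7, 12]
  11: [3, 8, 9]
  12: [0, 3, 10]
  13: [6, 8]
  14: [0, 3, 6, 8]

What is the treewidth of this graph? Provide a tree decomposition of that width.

Every bag has size at most 4, so the width is 4 − 1 = 3 and tw(G) ≤ 3. For the lower bound: the 4 vertex sets {2,6,13}, {8}, {14}, {0,3,11,12} are disjoint, each induces a connected subgraph, and every pair is joined by at least one edge of G. Contracting each set to a single vertex therefore yields K_{4} as a minor, and since treewidth is minor-monotone, tw(G) ≥ tw(K_{4}) = 3. The upper and lower bounds meet at 3, so that is the treewidth.

Treewidth 3.
One such decomposition:
Bags: B1 = {2, 6, 8, 13}  B2 = {2, 6, 8, 14}  B3 = {0, 2, 8, 14}  B4 = {0, 8, 11, 14}  B5 = {0, 3, 11, 14}  B6 = {0, 3, 11, 12}  B7 = {3, 9, 11, 12}  B8 = {3, 5, 9, 12}  B9 = {5, 9, 10, 12}  B10 = {1, 5, 9, 10}  B11 = {1, 4, 5, 10}  B12 = {1, 4, 7, 10}
Tree: B1–B2, B2–B3, B3–B4, B4–B5, B5–B6, B6–B7, B7–B8, B8–B9, B9–B10, B10–B11, B11–B12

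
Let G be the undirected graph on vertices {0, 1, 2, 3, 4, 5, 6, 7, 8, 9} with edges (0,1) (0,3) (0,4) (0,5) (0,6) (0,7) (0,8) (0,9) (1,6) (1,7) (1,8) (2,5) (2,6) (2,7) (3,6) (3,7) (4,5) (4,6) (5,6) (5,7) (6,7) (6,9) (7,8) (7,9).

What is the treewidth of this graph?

A width-3 tree decomposition is:
Bags: B1 = {0, 1, 7, 8}  B2 = {0, 1, 6, 7}  B3 = {0, 5, 6, 7}  B4 = {0, 4, 5, 6}  B5 = {2, 5, 6, 7}  B6 = {0, 3, 6, 7}  B7 = {0, 6, 7, 9}
Tree: B1–B2, B2–B3, B3–B4, B3–B5, B3–B6, B6–B7
Every bag has size at most 4, so the width is 4 − 1 = 3 and tw(G) ≤ 3. On the other hand G contains the 4-clique {0, 1, 7, 8}. A clique must lie in a single bag of any decomposition, so no decomposition can have width below 3. The upper and lower bounds meet at 3, so that is the treewidth.

3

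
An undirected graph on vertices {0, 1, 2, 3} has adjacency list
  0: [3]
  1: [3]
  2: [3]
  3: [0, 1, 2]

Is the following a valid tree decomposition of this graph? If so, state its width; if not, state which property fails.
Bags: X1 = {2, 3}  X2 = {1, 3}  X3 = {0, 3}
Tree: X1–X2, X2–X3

Yes; width 1.

Every vertex of G appears in some bag (union = {0, 1, 2, 3}); every edge is covered by a bag; and for each vertex v the set of bags containing v is connected in the bag tree. The decomposition is therefore valid. The largest bag has 2 vertices, so the width is 1.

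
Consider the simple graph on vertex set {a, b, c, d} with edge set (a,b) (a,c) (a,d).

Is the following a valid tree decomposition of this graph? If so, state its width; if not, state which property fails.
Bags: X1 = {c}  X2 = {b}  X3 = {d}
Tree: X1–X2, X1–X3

A tree decomposition must satisfy three properties: every vertex lies in some bag; for every edge, both endpoints lie together in some bag; and for every vertex, the bags containing it form a connected subtree. Here vertex a appears in no bag, so the decomposition is invalid.

No — vertex a appears in no bag.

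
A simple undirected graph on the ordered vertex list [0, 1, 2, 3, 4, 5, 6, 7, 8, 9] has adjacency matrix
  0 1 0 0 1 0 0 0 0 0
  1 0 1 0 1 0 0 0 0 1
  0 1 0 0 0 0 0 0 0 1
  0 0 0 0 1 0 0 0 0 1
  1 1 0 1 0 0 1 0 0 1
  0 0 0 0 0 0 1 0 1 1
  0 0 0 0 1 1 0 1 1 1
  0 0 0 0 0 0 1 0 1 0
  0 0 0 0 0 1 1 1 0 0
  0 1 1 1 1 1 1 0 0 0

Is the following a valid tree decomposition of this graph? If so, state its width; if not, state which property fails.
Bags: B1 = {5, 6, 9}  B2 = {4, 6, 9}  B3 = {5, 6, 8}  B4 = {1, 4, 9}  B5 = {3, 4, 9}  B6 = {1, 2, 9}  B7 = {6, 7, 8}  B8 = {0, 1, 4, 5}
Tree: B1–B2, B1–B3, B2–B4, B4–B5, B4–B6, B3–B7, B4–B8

A tree decomposition must satisfy three properties: every vertex lies in some bag; for every edge, both endpoints lie together in some bag; and for every vertex, the bags containing it form a connected subtree. Here bags containing vertex 5 are not connected in the tree, so the decomposition is invalid.

No — bags containing vertex 5 are not connected in the tree.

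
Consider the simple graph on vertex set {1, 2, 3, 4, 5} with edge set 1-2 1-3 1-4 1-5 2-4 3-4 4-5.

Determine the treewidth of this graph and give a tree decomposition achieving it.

The largest bag has 3 vertices, giving width 2; this decomposition certifies tw(G) ≤ 2. Conversely, {1, 2, 4} is a clique of size 3, and the vertices of any clique must share a bag in every tree decomposition; so some bag has ≥ 3 vertices and tw(G) ≥ 2. Hence tw(G) = 2 exactly.

Treewidth 2.
One such decomposition:
Bags: B1 = {1, 3, 4}  B2 = {1, 2, 4}  B3 = {1, 4, 5}
Tree: B1–B2, B1–B3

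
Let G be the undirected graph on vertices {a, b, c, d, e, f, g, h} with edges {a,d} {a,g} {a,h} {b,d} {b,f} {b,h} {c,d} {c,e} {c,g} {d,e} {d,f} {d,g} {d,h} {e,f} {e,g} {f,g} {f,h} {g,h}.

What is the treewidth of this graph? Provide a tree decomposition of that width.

Every bag has size at most 4, so the width is 4 − 1 = 3 and tw(G) ≤ 3. Conversely, {a, d, g, h} is a clique of size 4, and the vertices of any clique must share a bag in every tree decomposition; so some bag has ≥ 4 vertices and tw(G) ≥ 3. Therefore the treewidth is 3.

Treewidth 3.
One optimal decomposition is:
Bags: B1 = {d, e, f, g}  B2 = {c, d, e, g}  B3 = {d, f, g, h}  B4 = {a, d, g, h}  B5 = {b, d, f, h}
Tree: B1–B2, B1–B3, B3–B4, B3–B5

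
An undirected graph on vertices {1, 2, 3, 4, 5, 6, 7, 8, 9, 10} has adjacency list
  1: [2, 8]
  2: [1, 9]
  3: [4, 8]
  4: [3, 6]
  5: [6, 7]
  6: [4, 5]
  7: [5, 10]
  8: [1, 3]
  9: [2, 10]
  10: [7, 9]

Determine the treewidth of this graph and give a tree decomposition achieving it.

Each bag holds 3 vertices, so the decomposition has width 2, which upper-bounds the treewidth. For the lower bound, G contains the cycle 5–7–10–9–2–1–8–3–4–6–5, so G is not a forest; only forests have treewidth ≤ 1, hence tw(G) ≥ 2. Hence tw(G) = 2 exactly.

Treewidth 2.
One such decomposition:
Bags: B1 = {5, 7, 10}  B2 = {5, 9, 10}  B3 = {2, 5, 9}  B4 = {1, 2, 5}  B5 = {1, 5, 8}  B6 = {3, 5, 8}  B7 = {3, 4, 5}  B8 = {4, 5, 6}
Tree: B1–B2, B2–B3, B3–B4, B4–B5, B5–B6, B6–B7, B7–B8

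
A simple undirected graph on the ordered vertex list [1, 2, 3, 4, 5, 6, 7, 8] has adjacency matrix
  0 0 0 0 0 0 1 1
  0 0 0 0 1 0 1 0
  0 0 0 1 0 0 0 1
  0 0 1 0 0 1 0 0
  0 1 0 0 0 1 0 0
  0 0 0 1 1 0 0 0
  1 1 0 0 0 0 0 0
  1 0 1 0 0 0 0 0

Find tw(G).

2

A width-2 tree decomposition is:
Bags: B1 = {4, 5, 6}  B2 = {3, 4, 5}  B3 = {3, 5, 8}  B4 = {1, 5, 8}  B5 = {1, 5, 7}  B6 = {2, 5, 7}
Tree: B1–B2, B2–B3, B3–B4, B4–B5, B5–B6
The largest bag has 3 vertices, giving width 2; this decomposition certifies tw(G) ≤ 2. Since 5–6–4–3–8–1–7–2–5 is a cycle in G, G is not acyclic. Forests are exactly the graphs of treewidth ≤ 1, so tw(G) ≥ 2. The upper and lower bounds meet at 2, so that is the treewidth.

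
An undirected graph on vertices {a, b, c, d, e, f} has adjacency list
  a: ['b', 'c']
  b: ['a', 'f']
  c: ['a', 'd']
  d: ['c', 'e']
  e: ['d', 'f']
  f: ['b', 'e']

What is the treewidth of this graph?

A width-2 tree decomposition is:
Bags: B1 = {a, c, d}  B2 = {a, d, e}  B3 = {a, e, f}  B4 = {a, b, f}
Tree: B1–B2, B2–B3, B3–B4
Every bag has size at most 3, so the width is 3 − 1 = 2 and tw(G) ≤ 2. The edges a–c–d–e–f–b–a form a cycle, so G is not a tree and its treewidth is at least 2. Combining the bounds, tw(G) = 2.

2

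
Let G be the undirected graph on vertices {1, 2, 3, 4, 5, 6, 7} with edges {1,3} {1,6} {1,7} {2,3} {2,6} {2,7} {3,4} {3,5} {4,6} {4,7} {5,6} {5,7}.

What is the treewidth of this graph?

A width-3 tree decomposition is:
Bags: B1 = {1, 3, 6, 7}  B2 = {2, 3, 6, 7}  B3 = {3, 5, 6, 7}  B4 = {3, 4, 6, 7}
Tree: B1–B2, B2–B3, B3–B4
The largest bag has 4 vertices, giving width 3; this decomposition certifies tw(G) ≤ 3. For the lower bound: the 4 vertex sets {1,6}, {2,3}, {7}, {5} are disjoint, each induces a connected subgraph, and every pair is joined by at least one edge of G. Contracting each set to a single vertex therefore yields K_{4} as a minor, and since treewidth is minor-monotone, tw(G) ≥ tw(K_{4}) = 3. Therefore the treewidth is 3.

3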